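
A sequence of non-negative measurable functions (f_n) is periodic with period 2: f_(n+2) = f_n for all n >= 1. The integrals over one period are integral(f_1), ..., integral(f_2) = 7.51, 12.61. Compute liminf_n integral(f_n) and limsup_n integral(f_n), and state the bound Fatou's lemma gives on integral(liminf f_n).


The sequence (integral(f_n)) is periodic with period 2, repeating the values 7.51, 12.61 indefinitely.
Step 1: For a periodic sequence, every tail (a_m, a_(m+1), ...) contains all 2 period values infinitely often.
Step 2: Hence inf of every tail = min of the period values = min(7.51, 12.61) = 7.51.
        liminf_n integral(f_n) = sup over m of (inf of tail from m) = 7.51.
Step 3: Similarly sup of every tail = max of the period values = 12.61.
        limsup_n integral(f_n) = 12.61.
Step 4: Fatou's lemma: integral(liminf_n f_n) <= liminf_n integral(f_n) = 7.51.
        So the integral of the pointwise liminf is at most 7.51.


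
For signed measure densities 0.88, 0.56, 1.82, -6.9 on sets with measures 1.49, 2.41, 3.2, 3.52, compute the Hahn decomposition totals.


Step 1: Compute signed measure on each set:
  Set 1: 0.88 * 1.49 = 1.3112
  Set 2: 0.56 * 2.41 = 1.3496
  Set 3: 1.82 * 3.2 = 5.824
  Set 4: -6.9 * 3.52 = -24.288
Step 2: Total signed measure = (1.3112) + (1.3496) + (5.824) + (-24.288)
     = -15.8032
Step 3: Positive part mu+(X) = sum of positive contributions = 8.4848
Step 4: Negative part mu-(X) = |sum of negative contributions| = 24.288


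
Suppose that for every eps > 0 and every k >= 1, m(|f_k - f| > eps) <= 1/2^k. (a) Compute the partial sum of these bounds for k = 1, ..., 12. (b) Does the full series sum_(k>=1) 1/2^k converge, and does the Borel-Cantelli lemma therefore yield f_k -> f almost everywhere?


Step 1: List the terms 1/2^k for k = 1 to 12:
  k=1: 0.5
  k=2: 0.25
  k=3: 0.125
  k=4: 0.0625
  k=5: 0.03125
  k=6: 0.015625
  k=7: 0.007812
  k=8: 0.003906
  k=9: 0.001953
  k=10: 9.765625e-04
  k=11: 4.882812e-04
  k=12: 2.441406e-04
Step 2: Partial sum = 0.5 + 0.25 + 0.125 + 0.0625 + 0.03125 + 0.015625 + 0.007812 + 0.003906 + 0.001953 + 9.765625e-04 + 4.882812e-04 + 2.441406e-04
     = 0.999756
Step 3: The full series sum_(k>=1) 1/2^k converges (geometric series with ratio 1/2 < 1; a constant multiple of a convergent series converges).
Step 4: Fix eps > 0. Since sum_k m(|f_k - f| > eps) < infinity, the Borel-Cantelli lemma gives
        m(limsup_k {|f_k - f| > eps}) = 0, i.e. for a.e. x, |f_k(x) - f(x)| <= eps for all large k.
        Applying this with eps = 1/j for j = 1, 2, ... and intersecting the countably many full-measure sets,
        for a.e. x we get limsup_k |f_k(x) - f(x)| <= 1/j for every j, hence f_k -> f almost everywhere.
Conclusion: series converges; Borel-Cantelli yields f_k -> f a.e.


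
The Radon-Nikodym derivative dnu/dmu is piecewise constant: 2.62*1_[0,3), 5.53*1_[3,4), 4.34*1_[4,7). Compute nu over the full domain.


Integrate each piece of the Radon-Nikodym derivative:
Step 1: integral_0^3 2.62 dx = 2.62*(3-0) = 2.62*3 = 7.86
Step 2: integral_3^4 5.53 dx = 5.53*(4-3) = 5.53*1 = 5.53
Step 3: integral_4^7 4.34 dx = 4.34*(7-4) = 4.34*3 = 13.02
Total: 7.86 + 5.53 + 13.02 = 26.41


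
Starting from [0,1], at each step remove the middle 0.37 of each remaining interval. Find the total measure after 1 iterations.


Step 1: At each step, fraction remaining = 1 - 0.37 = 0.63
Step 2: After 1 steps, measure = (0.63)^1
Step 3: Computing the power step by step:
  After step 1: 0.63
Result = 0.63


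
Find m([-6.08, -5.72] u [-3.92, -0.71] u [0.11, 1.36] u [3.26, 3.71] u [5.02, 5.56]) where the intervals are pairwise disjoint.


For pairwise disjoint intervals, m(union) = sum of lengths.
= (-5.72 - -6.08) + (-0.71 - -3.92) + (1.36 - 0.11) + (3.71 - 3.26) + (5.56 - 5.02)
= 0.36 + 3.21 + 1.25 + 0.45 + 0.54
= 5.81


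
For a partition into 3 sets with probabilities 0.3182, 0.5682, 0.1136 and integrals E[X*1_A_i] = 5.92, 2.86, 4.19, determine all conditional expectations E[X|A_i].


For each cell A_i: E[X|A_i] = E[X*1_A_i] / P(A_i)
Step 1: E[X|A_1] = 5.92 / 0.3182 = 18.604651
Step 2: E[X|A_2] = 2.86 / 0.5682 = 5.033439
Step 3: E[X|A_3] = 4.19 / 0.1136 = 36.883803
Verification: E[X] = sum E[X*1_A_i] = 5.92 + 2.86 + 4.19 = 12.97


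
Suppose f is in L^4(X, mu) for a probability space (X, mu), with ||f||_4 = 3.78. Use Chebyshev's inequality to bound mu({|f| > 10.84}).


Chebyshev/Markov inequality: mu(|f| > eps) <= (||f||_p / eps)^p
Step 1: ||f||_4 / eps = 3.78 / 10.84 = 0.348708
Step 2: Raise to power p = 4:
  (0.348708)^4 = 0.014786
Step 3: Therefore mu(|f| > 10.84) <= 0.014786


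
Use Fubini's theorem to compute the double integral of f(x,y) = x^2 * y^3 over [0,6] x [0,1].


By Fubini's theorem, the double integral factors as a product of single integrals:
Step 1: integral_0^6 x^2 dx = [x^3/3] from 0 to 6
     = 6^3/3 = 72
Step 2: integral_0^1 y^3 dy = [y^4/4] from 0 to 1
     = 1^4/4 = 0.25
Step 3: Double integral = 72 * 0.25 = 18


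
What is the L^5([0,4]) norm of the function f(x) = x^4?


Step 1: ||f||_5 = (integral_0^4 |x^4|^5 dx)^(1/5)
     = (integral_0^4 x^20 dx)^(1/5)
Step 2: integral_0^4 x^20 dx = [x^21/(21)] from 0 to 4 = 4^21/21
     = 4398046511104/21 = 2.094308e+11
Step 3: ||f||_5 = (2.094308e+11)^(1/5) = 183.741858


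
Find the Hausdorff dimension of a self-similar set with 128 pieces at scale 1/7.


For a self-similar set with N copies scaled by 1/r:
dim_H = log(N)/log(r) = log(128)/log(7)
= 4.85203/1.94591
= 2.49345


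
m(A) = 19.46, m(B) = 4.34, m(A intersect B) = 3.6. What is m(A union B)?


By inclusion-exclusion: m(A u B) = m(A) + m(B) - m(A n B)
= 19.46 + 4.34 - 3.6
= 20.2


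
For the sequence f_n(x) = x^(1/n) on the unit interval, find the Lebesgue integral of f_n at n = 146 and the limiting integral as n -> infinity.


At n = 146: f_146(x) = x^(1/146).
Step 1: integral(x^(1/146), 0, 1) = [x^(1/146+1) / (1/146+1)] from 0 to 1
     = 1 / (1/146 + 1) = 1 / ((146+1)/146) = 146/(146+1)
     = 146/147 = 0.993197
Step 2: As n -> infinity, f_n(x) = x^(1/n) -> 1 for x in (0,1], and f_n is increasing in n.
By MCT, lim_n integral(f_n) = integral(lim_n f_n) = integral(1, 0, 1) = 1.
Step 3: Verify convergence: 146/147 = 0.993197 -> 1


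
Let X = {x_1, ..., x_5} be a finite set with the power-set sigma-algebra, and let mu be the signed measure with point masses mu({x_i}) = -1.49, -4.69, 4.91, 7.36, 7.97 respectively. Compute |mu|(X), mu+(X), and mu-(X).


Step 1: Every measurable set is a union of atoms (the cells / points), so a Hahn decomposition is
  obtained by grouping atoms by sign: P = union of atoms with mu > 0, N = union of the remaining atoms.
  Atoms in P (indices): 3, 4, 5;  atoms in N (indices): 1, 2
  Positive values: 4.91, 7.36, 7.97
  Negative values: -1.49, -4.69
Step 2: mu+(X) = mu(P) = sum of positive atom values = 20.24
Step 3: mu-(X) = -mu(N) = sum of |negative atom values| = 6.18
Step 4: |mu|(X) = mu+(X) + mu-(X) = 20.24 + 6.18 = 26.42


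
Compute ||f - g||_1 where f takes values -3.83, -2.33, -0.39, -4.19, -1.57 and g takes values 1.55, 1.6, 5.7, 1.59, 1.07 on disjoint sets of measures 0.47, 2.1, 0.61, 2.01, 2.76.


Step 1: Compute differences f_i - g_i:
  -3.83 - 1.55 = -5.38
  -2.33 - 1.6 = -3.93
  -0.39 - 5.7 = -6.09
  -4.19 - 1.59 = -5.78
  -1.57 - 1.07 = -2.64
Step 2: Compute |diff|^1 * measure for each set:
  |-5.38|^1 * 0.47 = 5.38 * 0.47 = 2.5286
  |-3.93|^1 * 2.1 = 3.93 * 2.1 = 8.253
  |-6.09|^1 * 0.61 = 6.09 * 0.61 = 3.7149
  |-5.78|^1 * 2.01 = 5.78 * 2.01 = 11.6178
  |-2.64|^1 * 2.76 = 2.64 * 2.76 = 7.2864
Step 3: Sum = 33.4007
Step 4: ||f-g||_1 = (33.4007)^(1/1) = 33.4007


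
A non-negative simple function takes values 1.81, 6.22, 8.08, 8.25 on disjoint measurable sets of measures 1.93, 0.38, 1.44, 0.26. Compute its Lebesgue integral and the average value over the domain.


Step 1: Integral = sum(value_i * measure_i)
= 1.81*1.93 + 6.22*0.38 + 8.08*1.44 + 8.25*0.26
= 3.4933 + 2.3636 + 11.6352 + 2.145
= 19.6371
Step 2: Total measure of domain = 1.93 + 0.38 + 1.44 + 0.26 = 4.01
Step 3: Average value = 19.6371 / 4.01 = 4.897032


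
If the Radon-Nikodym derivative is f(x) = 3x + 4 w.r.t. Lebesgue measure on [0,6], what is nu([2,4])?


nu(A) = integral_A (dnu/dmu) dmu = integral_2^4 (3x + 4) dx
Step 1: Antiderivative F(x) = (3/2)x^2 + 4x
Step 2: F(4) = (3/2)*4^2 + 4*4 = 24 + 16 = 40
Step 3: F(2) = (3/2)*2^2 + 4*2 = 6 + 8 = 14
Step 4: nu([2,4]) = F(4) - F(2) = 40 - 14 = 26


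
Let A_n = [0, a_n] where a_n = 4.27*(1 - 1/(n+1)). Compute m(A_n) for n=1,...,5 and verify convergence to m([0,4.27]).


By continuity of measure from below: if A_n increases to A, then m(A_n) -> m(A).
Here A = [0, 4.27], so m(A) = 4.27
Step 1: a_1 = 4.27*(1 - 1/2) = 2.135, m(A_1) = 2.135
Step 2: a_2 = 4.27*(1 - 1/3) = 2.8467, m(A_2) = 2.8467
Step 3: a_3 = 4.27*(1 - 1/4) = 3.2025, m(A_3) = 3.2025
Step 4: a_4 = 4.27*(1 - 1/5) = 3.416, m(A_4) = 3.416
Step 5: a_5 = 4.27*(1 - 1/6) = 3.5583, m(A_5) = 3.5583
Limit: m(A_n) -> m([0,4.27]) = 4.27


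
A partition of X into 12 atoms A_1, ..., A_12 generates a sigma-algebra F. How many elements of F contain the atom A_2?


Each element of F is a union of some subset S of the 12 atoms.
The element contains A_2 iff A_2 is in S.
So we count subsets S of {A_1,...,A_12} with A_2 in S: choose freely among the other 11 atoms.
Count = 2^(12-1) = 2^11 = 2048.


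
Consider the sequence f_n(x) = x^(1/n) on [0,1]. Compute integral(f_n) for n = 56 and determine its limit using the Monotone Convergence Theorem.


At n = 56: f_56(x) = x^(1/56).
Step 1: integral(x^(1/56), 0, 1) = [x^(1/56+1) / (1/56+1)] from 0 to 1
     = 1 / (1/56 + 1) = 1 / ((56+1)/56) = 56/(56+1)
     = 56/57 = 0.982456
Step 2: As n -> infinity, f_n(x) = x^(1/n) -> 1 for x in (0,1], and f_n is increasing in n.
By MCT, lim_n integral(f_n) = integral(lim_n f_n) = integral(1, 0, 1) = 1.
Step 3: Verify convergence: 56/57 = 0.982456 -> 1


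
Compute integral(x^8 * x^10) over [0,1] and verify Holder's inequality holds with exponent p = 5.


Step 1: Exact integral of f*g = integral(x^18, 0, 1) = 1/19
     = 0.052632
Step 2: Holder bound with p=5, q=1.25:
  ||f||_p = (integral x^40 dx)^(1/5) = (1/41)^(1/5) = 0.475821
  ||g||_q = (integral x^12.5 dx)^(1/1.25) = (1/13.5)^(1/1.25) = 0.124662
Step 3: Holder bound = ||f||_p * ||g||_q = 0.475821 * 0.124662 = 0.059317
Verification: 0.052632 <= 0.059317 (Holder holds)


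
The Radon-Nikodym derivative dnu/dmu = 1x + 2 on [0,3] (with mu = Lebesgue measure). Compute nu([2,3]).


nu(A) = integral_A (dnu/dmu) dmu = integral_2^3 (1x + 2) dx
Step 1: Antiderivative F(x) = (1/2)x^2 + 2x
Step 2: F(3) = (1/2)*3^2 + 2*3 = 4.5 + 6 = 10.5
Step 3: F(2) = (1/2)*2^2 + 2*2 = 2 + 4 = 6
Step 4: nu([2,3]) = F(3) - F(2) = 10.5 - 6 = 4.5


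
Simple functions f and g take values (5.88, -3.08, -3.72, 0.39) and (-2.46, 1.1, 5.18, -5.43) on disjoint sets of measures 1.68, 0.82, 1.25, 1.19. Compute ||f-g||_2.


Step 1: Compute differences f_i - g_i:
  5.88 - -2.46 = 8.34
  -3.08 - 1.1 = -4.18
  -3.72 - 5.18 = -8.9
  0.39 - -5.43 = 5.82
Step 2: Compute |diff|^2 * measure for each set:
  |8.34|^2 * 1.68 = 69.5556 * 1.68 = 116.853408
  |-4.18|^2 * 0.82 = 17.4724 * 0.82 = 14.327368
  |-8.9|^2 * 1.25 = 79.21 * 1.25 = 99.0125
  |5.82|^2 * 1.19 = 33.8724 * 1.19 = 40.308156
Step 3: Sum = 270.501432
Step 4: ||f-g||_2 = (270.501432)^(1/2) = 16.446928


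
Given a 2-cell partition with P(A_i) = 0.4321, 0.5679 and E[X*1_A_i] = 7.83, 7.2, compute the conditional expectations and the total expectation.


For each cell A_i: E[X|A_i] = E[X*1_A_i] / P(A_i)
Step 1: E[X|A_1] = 7.83 / 0.4321 = 18.120805
Step 2: E[X|A_2] = 7.2 / 0.5679 = 12.678288
Verification: E[X] = sum E[X*1_A_i] = 7.83 + 7.2 = 15.03


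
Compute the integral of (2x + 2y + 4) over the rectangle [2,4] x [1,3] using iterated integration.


By Fubini, integrate in x first, then y.
Step 1: Fix y, integrate over x in [2,4]:
  integral(2x + 2y + 4, x=2..4)
  = 2*(4^2 - 2^2)/2 + (2y + 4)*(4 - 2)
  = 12 + (2y + 4)*2
  = 12 + 4y + 8
  = 20 + 4y
Step 2: Integrate over y in [1,3]:
  integral(20 + 4y, y=1..3)
  = 20*2 + 4*(3^2 - 1^2)/2
  = 40 + 16
  = 56


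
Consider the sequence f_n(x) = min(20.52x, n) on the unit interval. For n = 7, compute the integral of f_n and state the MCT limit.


f(x) = 20.52x on [0,1]; f_n(x) = min(20.52x, n). At n = 7:
Step 1: f(x) reaches 7 at x = 7/20.52 = 0.341131
Step 2: integral(f_7) = integral(20.52x, 0, 0.341131) + integral(7, 0.341131, 1)
       = 20.52*0.341131^2/2 + 7*(1 - 0.341131)
       = 1.193957 + 4.612086
       = 5.806043
Step 3: As n -> infinity, f_n increases to f, so by MCT integral(f_n) -> integral(f) = 20.52/2 = 10.26.
Convergence: integral(f_7) = 5.806043 -> 10.26 as n -> infinity


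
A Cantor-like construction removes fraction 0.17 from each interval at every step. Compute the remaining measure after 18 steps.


Step 1: At each step, fraction remaining = 1 - 0.17 = 0.83
Step 2: After 18 steps, measure = (0.83)^18
Result = 0.034947


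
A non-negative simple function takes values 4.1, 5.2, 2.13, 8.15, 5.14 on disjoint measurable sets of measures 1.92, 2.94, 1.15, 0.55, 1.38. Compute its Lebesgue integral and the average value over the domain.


Step 1: Integral = sum(value_i * measure_i)
= 4.1*1.92 + 5.2*2.94 + 2.13*1.15 + 8.15*0.55 + 5.14*1.38
= 7.872 + 15.288 + 2.4495 + 4.4825 + 7.0932
= 37.1852
Step 2: Total measure of domain = 1.92 + 2.94 + 1.15 + 0.55 + 1.38 = 7.94
Step 3: Average value = 37.1852 / 7.94 = 4.683275


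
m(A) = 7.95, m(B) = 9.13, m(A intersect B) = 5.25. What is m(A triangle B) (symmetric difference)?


m(A Delta B) = m(A) + m(B) - 2*m(A n B)
= 7.95 + 9.13 - 2*5.25
= 7.95 + 9.13 - 10.5
= 6.58


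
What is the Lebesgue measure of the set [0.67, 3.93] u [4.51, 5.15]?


For pairwise disjoint intervals, m(union) = sum of lengths.
= (3.93 - 0.67) + (5.15 - 4.51)
= 3.26 + 0.64
= 3.9


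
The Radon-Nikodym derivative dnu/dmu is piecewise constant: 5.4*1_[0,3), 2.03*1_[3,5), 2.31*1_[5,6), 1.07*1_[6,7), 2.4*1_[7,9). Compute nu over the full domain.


Integrate each piece of the Radon-Nikodym derivative:
Step 1: integral_0^3 5.4 dx = 5.4*(3-0) = 5.4*3 = 16.2
Step 2: integral_3^5 2.03 dx = 2.03*(5-3) = 2.03*2 = 4.06
Step 3: integral_5^6 2.31 dx = 2.31*(6-5) = 2.31*1 = 2.31
Step 4: integral_6^7 1.07 dx = 1.07*(7-6) = 1.07*1 = 1.07
Step 5: integral_7^9 2.4 dx = 2.4*(9-7) = 2.4*2 = 4.8
Total: 16.2 + 4.06 + 2.31 + 1.07 + 4.8 = 28.44


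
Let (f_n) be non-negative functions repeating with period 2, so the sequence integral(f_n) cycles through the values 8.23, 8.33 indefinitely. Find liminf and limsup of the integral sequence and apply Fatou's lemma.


The sequence (integral(f_n)) is periodic with period 2, repeating the values 8.23, 8.33 indefinitely.
Step 1: For a periodic sequence, every tail (a_m, a_(m+1), ...) contains all 2 period values infinitely often.
Step 2: Hence inf of every tail = min of the period values = min(8.23, 8.33) = 8.23.
        liminf_n integral(f_n) = sup over m of (inf of tail from m) = 8.23.
Step 3: Similarly sup of every tail = max of the period values = 8.33.
        limsup_n integral(f_n) = 8.33.
Step 4: Fatou's lemma: integral(liminf_n f_n) <= liminf_n integral(f_n) = 8.23.
        So the integral of the pointwise liminf is at most 8.23.


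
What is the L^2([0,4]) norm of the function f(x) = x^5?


Step 1: ||f||_2 = (integral_0^4 |x^5|^2 dx)^(1/2)
     = (integral_0^4 x^10 dx)^(1/2)
Step 2: integral_0^4 x^10 dx = [x^11/(11)] from 0 to 4 = 4^11/11
     = 4194304/11 = 381300.363636
Step 3: ||f||_2 = (381300.363636)^(1/2) = 617.495234


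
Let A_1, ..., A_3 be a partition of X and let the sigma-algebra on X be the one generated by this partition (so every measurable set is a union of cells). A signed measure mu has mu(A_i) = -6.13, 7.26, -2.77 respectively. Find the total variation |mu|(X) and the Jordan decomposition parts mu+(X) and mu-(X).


Step 1: Every measurable set is a union of atoms (the cells / points), so a Hahn decomposition is
  obtained by grouping atoms by sign: P = union of atoms with mu > 0, N = union of the remaining atoms.
  Atoms in P (indices): 2;  atoms in N (indices): 1, 3
  Positive values: 7.26
  Negative values: -6.13, -2.77
Step 2: mu+(X) = mu(P) = sum of positive atom values = 7.26
Step 3: mu-(X) = -mu(N) = sum of |negative atom values| = 8.9
Step 4: |mu|(X) = mu+(X) + mu-(X) = 7.26 + 8.9 = 16.16


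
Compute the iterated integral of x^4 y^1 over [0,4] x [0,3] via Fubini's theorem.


By Fubini's theorem, the double integral factors as a product of single integrals:
Step 1: integral_0^4 x^4 dx = [x^5/5] from 0 to 4
     = 4^5/5 = 204.8
Step 2: integral_0^3 y^1 dy = [y^2/2] from 0 to 3
     = 3^2/2 = 4.5
Step 3: Double integral = 204.8 * 4.5 = 921.6


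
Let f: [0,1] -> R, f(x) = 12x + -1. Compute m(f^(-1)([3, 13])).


f^(-1)([3, 13]) = {x : 3 <= 12x + -1 <= 13}
Solving: (3 - -1)/12 <= x <= (13 - -1)/12
= [0.333333, 1.166667]
Intersecting with [0,1]: [0.333333, 1]
Measure = 1 - 0.333333 = 0.666667


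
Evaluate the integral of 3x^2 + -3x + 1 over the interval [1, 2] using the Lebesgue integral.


The Lebesgue integral of a Riemann-integrable function agrees with the Riemann integral.
Antiderivative F(x) = (3/3)x^3 + (-3/2)x^2 + 1x
F(2) = (3/3)*2^3 + (-3/2)*2^2 + 1*2
     = (3/3)*8 + (-3/2)*4 + 1*2
     = 8 + -6 + 2
     = 4
F(1) = 0.5
Integral = F(2) - F(1) = 4 - 0.5 = 3.5


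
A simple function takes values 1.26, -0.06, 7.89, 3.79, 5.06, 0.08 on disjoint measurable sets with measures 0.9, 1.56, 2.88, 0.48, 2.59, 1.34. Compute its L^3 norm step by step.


Step 1: Compute |f_i|^3 for each value:
  |1.26|^3 = 2.000376
  |-0.06|^3 = 2.160000e-04
  |7.89|^3 = 491.169069
  |3.79|^3 = 54.439939
  |5.06|^3 = 129.554216
  |0.08|^3 = 5.120000e-04
Step 2: Multiply by measures and sum:
  2.000376 * 0.9 = 1.800338
  2.160000e-04 * 1.56 = 3.369600e-04
  491.169069 * 2.88 = 1414.566919
  54.439939 * 0.48 = 26.131171
  129.554216 * 2.59 = 335.545419
  5.120000e-04 * 1.34 = 6.860800e-04
Sum = 1.800338 + 3.369600e-04 + 1414.566919 + 26.131171 + 335.545419 + 6.860800e-04 = 1778.04487
Step 3: Take the p-th root:
||f||_3 = (1778.04487)^(1/3) = 12.114744


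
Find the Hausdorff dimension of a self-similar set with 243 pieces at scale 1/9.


For a self-similar set with N copies scaled by 1/r:
dim_H = log(N)/log(r) = log(243)/log(9)
= 5.493061/2.197225
= 2.5


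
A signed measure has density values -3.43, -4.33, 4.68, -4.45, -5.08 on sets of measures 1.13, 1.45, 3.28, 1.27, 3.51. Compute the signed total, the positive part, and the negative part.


Step 1: Compute signed measure on each set:
  Set 1: -3.43 * 1.13 = -3.8759
  Set 2: -4.33 * 1.45 = -6.2785
  Set 3: 4.68 * 3.28 = 15.3504
  Set 4: -4.45 * 1.27 = -5.6515
  Set 5: -5.08 * 3.51 = -17.8308
Step 2: Total signed measure = (-3.8759) + (-6.2785) + (15.3504) + (-5.6515) + (-17.8308)
     = -18.2863
Step 3: Positive part mu+(X) = sum of positive contributions = 15.3504
Step 4: Negative part mu-(X) = |sum of negative contributions| = 33.6367


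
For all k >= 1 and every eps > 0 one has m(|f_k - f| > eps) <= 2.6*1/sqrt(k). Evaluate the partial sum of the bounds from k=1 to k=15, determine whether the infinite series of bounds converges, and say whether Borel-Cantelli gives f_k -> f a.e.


Step 1: List the terms 2.6*1/sqrt(k) for k = 1 to 15:
  k=1: 2.6
  k=2: 1.838478
  k=3: 1.501111
  k=4: 1.3
  k=5: 1.162755
  k=6: 1.061446
  k=7: 0.982708
  k=8: 0.919239
  k=9: 0.866667
  k=10: 0.822192
  k=11: 0.783929
  k=12: 0.750555
  k=13: 0.72111
  k=14: 0.694879
  k=15: 0.671317
Step 2: Partial sum = 2.6 + 1.838478 + 1.501111 + 1.3 + 1.162755 + 1.061446 + 0.982708 + 0.919239 + 0.866667 + 0.822192 + 0.783929 + 0.750555 + 0.72111 + 0.694879 + 0.671317
     = 16.676386
Step 3: The full series sum_(k>=1) 2.6*1/sqrt(k) diverges (p-series with p = 1/2 <= 1; a nonzero constant multiple of a divergent series diverges).
Step 4: The (first) Borel-Cantelli lemma requires a summable sequence of measures, so it does not apply here;
        from this bound alone no conclusion about a.e. convergence can be drawn (convergence in measure still
        gives an a.e.-convergent subsequence, but not a.e. convergence of the whole sequence).
Conclusion: series diverges; Borel-Cantelli is inconclusive about a.e. convergence of f_k.


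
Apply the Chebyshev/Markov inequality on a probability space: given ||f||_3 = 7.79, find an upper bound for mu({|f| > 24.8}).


Chebyshev/Markov inequality: mu(|f| > eps) <= (||f||_p / eps)^p
Step 1: ||f||_3 / eps = 7.79 / 24.8 = 0.314113
Step 2: Raise to power p = 3:
  (0.314113)^3 = 0.030993
Step 3: Therefore mu(|f| > 24.8) <= 0.030993


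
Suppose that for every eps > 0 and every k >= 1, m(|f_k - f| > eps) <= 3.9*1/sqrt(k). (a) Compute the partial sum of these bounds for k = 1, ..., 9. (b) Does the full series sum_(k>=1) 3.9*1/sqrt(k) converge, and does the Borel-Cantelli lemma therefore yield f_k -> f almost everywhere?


Step 1: List the terms 3.9*1/sqrt(k) for k = 1 to 9:
  k=1: 3.9
  k=2: 2.757716
  k=3: 2.251666
  k=4: 1.95
  k=5: 1.744133
  k=6: 1.592168
  k=7: 1.474061
  k=8: 1.378858
  k=9: 1.3
Step 2: Partial sum = 3.9 + 2.757716 + 2.251666 + 1.95 + 1.744133 + 1.592168 + 1.474061 + 1.378858 + 1.3
     = 18.348604
Step 3: The full series sum_(k>=1) 3.9*1/sqrt(k) diverges (p-series with p = 1/2 <= 1; a nonzero constant multiple of a divergent series diverges).
Step 4: The (first) Borel-Cantelli lemma requires a summable sequence of measures, so it does not apply here;
        from this bound alone no conclusion about a.e. convergence can be drawn (convergence in measure still
        gives an a.e.-convergent subsequence, but not a.e. convergence of the whole sequence).
Conclusion: series diverges; Borel-Cantelli is inconclusive about a.e. convergence of f_k.


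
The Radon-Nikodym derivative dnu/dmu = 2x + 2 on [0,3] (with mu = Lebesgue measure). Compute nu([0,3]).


nu(A) = integral_A (dnu/dmu) dmu = integral_0^3 (2x + 2) dx
Step 1: Antiderivative F(x) = (2/2)x^2 + 2x
Step 2: F(3) = (2/2)*3^2 + 2*3 = 9 + 6 = 15
Step 3: F(0) = (2/2)*0^2 + 2*0 = 0.0 + 0 = 0.0
Step 4: nu([0,3]) = F(3) - F(0) = 15 - 0.0 = 15


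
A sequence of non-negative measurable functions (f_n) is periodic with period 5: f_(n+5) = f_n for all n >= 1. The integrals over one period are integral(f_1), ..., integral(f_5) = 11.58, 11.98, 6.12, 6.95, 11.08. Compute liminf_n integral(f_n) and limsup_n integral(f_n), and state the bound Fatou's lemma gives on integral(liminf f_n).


The sequence (integral(f_n)) is periodic with period 5, repeating the values 11.58, 11.98, 6.12, 6.95, 11.08 indefinitely.
Step 1: For a periodic sequence, every tail (a_m, a_(m+1), ...) contains all 5 period values infinitely often.
Step 2: Hence inf of every tail = min of the period values = min(11.58, 11.98, 6.12, 6.95, 11.08) = 6.12.
        liminf_n integral(f_n) = sup over m of (inf of tail from m) = 6.12.
Step 3: Similarly sup of every tail = max of the period values = 11.98.
        limsup_n integral(f_n) = 11.98.
Step 4: Fatou's lemma: integral(liminf_n f_n) <= liminf_n integral(f_n) = 6.12.
        So the integral of the pointwise liminf is at most 6.12.


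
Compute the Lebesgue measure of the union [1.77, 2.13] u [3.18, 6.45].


For pairwise disjoint intervals, m(union) = sum of lengths.
= (2.13 - 1.77) + (6.45 - 3.18)
= 0.36 + 3.27
= 3.63


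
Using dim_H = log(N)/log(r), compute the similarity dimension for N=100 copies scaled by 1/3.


For a self-similar set with N copies scaled by 1/r:
dim_H = log(N)/log(r) = log(100)/log(3)
= 4.60517/1.098612
= 4.191807


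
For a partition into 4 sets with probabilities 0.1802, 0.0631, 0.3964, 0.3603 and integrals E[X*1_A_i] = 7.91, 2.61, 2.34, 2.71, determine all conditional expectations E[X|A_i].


For each cell A_i: E[X|A_i] = E[X*1_A_i] / P(A_i)
Step 1: E[X|A_1] = 7.91 / 0.1802 = 43.895671
Step 2: E[X|A_2] = 2.61 / 0.0631 = 41.362916
Step 3: E[X|A_3] = 2.34 / 0.3964 = 5.903128
Step 4: E[X|A_4] = 2.71 / 0.3603 = 7.52151
Verification: E[X] = sum E[X*1_A_i] = 7.91 + 2.61 + 2.34 + 2.71 = 15.57


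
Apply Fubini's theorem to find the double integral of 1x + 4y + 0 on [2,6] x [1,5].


By Fubini, integrate in x first, then y.
Step 1: Fix y, integrate over x in [2,6]:
  integral(1x + 4y + 0, x=2..6)
  = 1*(6^2 - 2^2)/2 + (4y + 0)*(6 - 2)
  = 16 + (4y + 0)*4
  = 16 + 16y + 0
  = 16 + 16y
Step 2: Integrate over y in [1,5]:
  integral(16 + 16y, y=1..5)
  = 16*4 + 16*(5^2 - 1^2)/2
  = 64 + 192
  = 256


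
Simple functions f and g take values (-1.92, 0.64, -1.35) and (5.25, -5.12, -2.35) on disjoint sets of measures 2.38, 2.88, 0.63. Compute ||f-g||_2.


Step 1: Compute differences f_i - g_i:
  -1.92 - 5.25 = -7.17
  0.64 - -5.12 = 5.76
  -1.35 - -2.35 = 1
Step 2: Compute |diff|^2 * measure for each set:
  |-7.17|^2 * 2.38 = 51.4089 * 2.38 = 122.353182
  |5.76|^2 * 2.88 = 33.1776 * 2.88 = 95.551488
  |1|^2 * 0.63 = 1 * 0.63 = 0.63
Step 3: Sum = 218.53467
Step 4: ||f-g||_2 = (218.53467)^(1/2) = 14.782918


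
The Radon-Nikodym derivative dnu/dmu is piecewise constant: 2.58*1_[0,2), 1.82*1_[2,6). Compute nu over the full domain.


Integrate each piece of the Radon-Nikodym derivative:
Step 1: integral_0^2 2.58 dx = 2.58*(2-0) = 2.58*2 = 5.16
Step 2: integral_2^6 1.82 dx = 1.82*(6-2) = 1.82*4 = 7.28
Total: 5.16 + 7.28 = 12.44


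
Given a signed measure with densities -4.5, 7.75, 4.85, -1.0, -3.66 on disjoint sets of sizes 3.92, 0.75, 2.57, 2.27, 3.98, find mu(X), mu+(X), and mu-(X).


Step 1: Compute signed measure on each set:
  Set 1: -4.5 * 3.92 = -17.64
  Set 2: 7.75 * 0.75 = 5.8125
  Set 3: 4.85 * 2.57 = 12.4645
  Set 4: -1.0 * 2.27 = -2.27
  Set 5: -3.66 * 3.98 = -14.5668
Step 2: Total signed measure = (-17.64) + (5.8125) + (12.4645) + (-2.27) + (-14.5668)
     = -16.1998
Step 3: Positive part mu+(X) = sum of positive contributions = 18.277
Step 4: Negative part mu-(X) = |sum of negative contributions| = 34.4768


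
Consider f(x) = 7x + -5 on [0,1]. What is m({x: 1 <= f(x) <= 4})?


f^(-1)([1, 4]) = {x : 1 <= 7x + -5 <= 4}
Solving: (1 - -5)/7 <= x <= (4 - -5)/7
= [0.857143, 1.285714]
Intersecting with [0,1]: [0.857143, 1]
Measure = 1 - 0.857143 = 0.142857


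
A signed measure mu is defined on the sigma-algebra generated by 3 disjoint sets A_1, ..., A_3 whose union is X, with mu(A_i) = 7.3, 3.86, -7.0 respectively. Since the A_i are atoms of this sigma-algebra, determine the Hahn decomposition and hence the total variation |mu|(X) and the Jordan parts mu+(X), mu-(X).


Step 1: Every measurable set is a union of atoms (the cells / points), so a Hahn decomposition is
  obtained by grouping atoms by sign: P = union of atoms with mu > 0, N = union of the remaining atoms.
  Atoms in P (indices): 1, 2;  atoms in N (indices): 3
  Positive values: 7.3, 3.86
  Negative values: -7
Step 2: mu+(X) = mu(P) = sum of positive atom values = 11.16
Step 3: mu-(X) = -mu(N) = sum of |negative atom values| = 7
Step 4: |mu|(X) = mu+(X) + mu-(X) = 11.16 + 7 = 18.16


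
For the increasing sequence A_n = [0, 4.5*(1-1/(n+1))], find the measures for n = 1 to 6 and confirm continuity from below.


By continuity of measure from below: if A_n increases to A, then m(A_n) -> m(A).
Here A = [0, 4.5], so m(A) = 4.5
Step 1: a_1 = 4.5*(1 - 1/2) = 2.25, m(A_1) = 2.25
Step 2: a_2 = 4.5*(1 - 1/3) = 3, m(A_2) = 3
Step 3: a_3 = 4.5*(1 - 1/4) = 3.375, m(A_3) = 3.375
Step 4: a_4 = 4.5*(1 - 1/5) = 3.6, m(A_4) = 3.6
Step 5: a_5 = 4.5*(1 - 1/6) = 3.75, m(A_5) = 3.75
Step 6: a_6 = 4.5*(1 - 1/7) = 3.8571, m(A_6) = 3.8571
Limit: m(A_n) -> m([0,4.5]) = 4.5


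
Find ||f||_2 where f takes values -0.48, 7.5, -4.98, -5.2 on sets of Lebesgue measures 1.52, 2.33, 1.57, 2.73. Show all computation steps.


Step 1: Compute |f_i|^2 for each value:
  |-0.48|^2 = 0.2304
  |7.5|^2 = 56.25
  |-4.98|^2 = 24.8004
  |-5.2|^2 = 27.04
Step 2: Multiply by measures and sum:
  0.2304 * 1.52 = 0.350208
  56.25 * 2.33 = 131.0625
  24.8004 * 1.57 = 38.936628
  27.04 * 2.73 = 73.8192
Sum = 0.350208 + 131.0625 + 38.936628 + 73.8192 = 244.168536
Step 3: Take the p-th root:
||f||_2 = (244.168536)^(1/2) = 15.625893


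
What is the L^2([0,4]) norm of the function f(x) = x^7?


Step 1: ||f||_2 = (integral_0^4 |x^7|^2 dx)^(1/2)
     = (integral_0^4 x^14 dx)^(1/2)
Step 2: integral_0^4 x^14 dx = [x^15/(15)] from 0 to 4 = 4^15/15
     = 1073741824/15 = 7.158279e+07
Step 3: ||f||_2 = (7.158279e+07)^(1/2) = 8460.661219


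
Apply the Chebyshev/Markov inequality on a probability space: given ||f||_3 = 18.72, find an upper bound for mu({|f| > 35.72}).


Chebyshev/Markov inequality: mu(|f| > eps) <= (||f||_p / eps)^p
Step 1: ||f||_3 / eps = 18.72 / 35.72 = 0.524076
Step 2: Raise to power p = 3:
  (0.524076)^3 = 0.143941
Step 3: Therefore mu(|f| > 35.72) <= 0.143941


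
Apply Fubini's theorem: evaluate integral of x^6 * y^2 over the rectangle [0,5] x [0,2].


By Fubini's theorem, the double integral factors as a product of single integrals:
Step 1: integral_0^5 x^6 dx = [x^7/7] from 0 to 5
     = 5^7/7 = 11160.714286
Step 2: integral_0^2 y^2 dy = [y^3/3] from 0 to 2
     = 2^3/3 = 2.666667
Step 3: Double integral = 11160.714286 * 2.666667 = 29761.904762


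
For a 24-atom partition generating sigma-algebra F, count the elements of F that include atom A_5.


Each element of F is a union of some subset S of the 24 atoms.
The element contains A_5 iff A_5 is in S.
So we count subsets S of {A_1,...,A_24} with A_5 in S: choose freely among the other 23 atoms.
Count = 2^(24-1) = 2^23 = 8388608.


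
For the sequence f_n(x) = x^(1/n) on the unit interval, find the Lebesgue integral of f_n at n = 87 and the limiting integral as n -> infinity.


At n = 87: f_87(x) = x^(1/87).
Step 1: integral(x^(1/87), 0, 1) = [x^(1/87+1) / (1/87+1)] from 0 to 1
     = 1 / (1/87 + 1) = 1 / ((87+1)/87) = 87/(87+1)
     = 87/88 = 0.988636
Step 2: As n -> infinity, f_n(x) = x^(1/n) -> 1 for x in (0,1], and f_n is increasing in n.
By MCT, lim_n integral(f_n) = integral(lim_n f_n) = integral(1, 0, 1) = 1.
Step 3: Verify convergence: 87/88 = 0.988636 -> 1


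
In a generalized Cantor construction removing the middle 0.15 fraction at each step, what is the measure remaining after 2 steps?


Step 1: At each step, fraction remaining = 1 - 0.15 = 0.85
Step 2: After 2 steps, measure = (0.85)^2
Step 3: Computing the power step by step:
  After step 1: 0.85
  After step 2: 0.7225
Result = 0.7225


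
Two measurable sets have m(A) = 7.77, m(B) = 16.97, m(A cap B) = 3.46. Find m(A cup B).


By inclusion-exclusion: m(A u B) = m(A) + m(B) - m(A n B)
= 7.77 + 16.97 - 3.46
= 21.28


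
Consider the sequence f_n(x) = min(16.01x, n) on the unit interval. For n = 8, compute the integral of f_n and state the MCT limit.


f(x) = 16.01x on [0,1]; f_n(x) = min(16.01x, n). At n = 8:
Step 1: f(x) reaches 8 at x = 8/16.01 = 0.499688
Step 2: integral(f_8) = integral(16.01x, 0, 0.499688) + integral(8, 0.499688, 1)
       = 16.01*0.499688^2/2 + 8*(1 - 0.499688)
       = 1.998751 + 4.002498
       = 6.001249
Step 3: As n -> infinity, f_n increases to f, so by MCT integral(f_n) -> integral(f) = 16.01/2 = 8.005.
Convergence: integral(f_8) = 6.001249 -> 8.005 as n -> infinity


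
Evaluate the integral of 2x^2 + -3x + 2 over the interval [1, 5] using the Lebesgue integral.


The Lebesgue integral of a Riemann-integrable function agrees with the Riemann integral.
Antiderivative F(x) = (2/3)x^3 + (-3/2)x^2 + 2x
F(5) = (2/3)*5^3 + (-3/2)*5^2 + 2*5
     = (2/3)*125 + (-3/2)*25 + 2*5
     = 83.333333 + -37.5 + 10
     = 55.833333
F(1) = 1.166667
Integral = F(5) - F(1) = 55.833333 - 1.166667 = 54.666667


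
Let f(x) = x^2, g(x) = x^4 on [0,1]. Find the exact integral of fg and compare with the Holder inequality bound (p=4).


Step 1: Exact integral of f*g = integral(x^6, 0, 1) = 1/7
     = 0.142857
Step 2: Holder bound with p=4, q=1.333333:
  ||f||_p = (integral x^8 dx)^(1/4) = (1/9)^(1/4) = 0.57735
  ||g||_q = (integral x^5.333333 dx)^(1/1.333333) = (1/6.333333)^(1/1.333333) = 0.250482
Step 3: Holder bound = ||f||_p * ||g||_q = 0.57735 * 0.250482 = 0.144616
Verification: 0.142857 <= 0.144616 (Holder holds)


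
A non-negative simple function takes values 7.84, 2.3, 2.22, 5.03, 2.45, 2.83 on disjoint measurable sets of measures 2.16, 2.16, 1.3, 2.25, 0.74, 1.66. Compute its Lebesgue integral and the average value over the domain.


Step 1: Integral = sum(value_i * measure_i)
= 7.84*2.16 + 2.3*2.16 + 2.22*1.3 + 5.03*2.25 + 2.45*0.74 + 2.83*1.66
= 16.9344 + 4.968 + 2.886 + 11.3175 + 1.813 + 4.6978
= 42.6167
Step 2: Total measure of domain = 2.16 + 2.16 + 1.3 + 2.25 + 0.74 + 1.66 = 10.27
Step 3: Average value = 42.6167 / 10.27 = 4.14963


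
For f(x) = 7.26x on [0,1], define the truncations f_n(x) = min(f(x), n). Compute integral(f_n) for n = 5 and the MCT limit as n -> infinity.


f(x) = 7.26x on [0,1]; f_n(x) = min(7.26x, n). At n = 5:
Step 1: f(x) reaches 5 at x = 5/7.26 = 0.688705
Step 2: integral(f_5) = integral(7.26x, 0, 0.688705) + integral(5, 0.688705, 1)
       = 7.26*0.688705^2/2 + 5*(1 - 0.688705)
       = 1.721763 + 1.556474
       = 3.278237
Step 3: As n -> infinity, f_n increases to f, so by MCT integral(f_n) -> integral(f) = 7.26/2 = 3.63.
Convergence: integral(f_5) = 3.278237 -> 3.63 as n -> infinity


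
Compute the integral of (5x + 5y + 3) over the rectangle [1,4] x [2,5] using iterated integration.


By Fubini, integrate in x first, then y.
Step 1: Fix y, integrate over x in [1,4]:
  integral(5x + 5y + 3, x=1..4)
  = 5*(4^2 - 1^2)/2 + (5y + 3)*(4 - 1)
  = 37.5 + (5y + 3)*3
  = 37.5 + 15y + 9
  = 46.5 + 15y
Step 2: Integrate over y in [2,5]:
  integral(46.5 + 15y, y=2..5)
  = 46.5*3 + 15*(5^2 - 2^2)/2
  = 139.5 + 157.5
  = 297


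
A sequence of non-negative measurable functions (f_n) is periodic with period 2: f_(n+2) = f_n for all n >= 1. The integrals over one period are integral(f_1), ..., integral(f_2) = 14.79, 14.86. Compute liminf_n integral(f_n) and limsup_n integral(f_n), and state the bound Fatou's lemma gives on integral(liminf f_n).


The sequence (integral(f_n)) is periodic with period 2, repeating the values 14.79, 14.86 indefinitely.
Step 1: For a periodic sequence, every tail (a_m, a_(m+1), ...) contains all 2 period values infinitely often.
Step 2: Hence inf of every tail = min of the period values = min(14.79, 14.86) = 14.79.
        liminf_n integral(f_n) = sup over m of (inf of tail from m) = 14.79.
Step 3: Similarly sup of every tail = max of the period values = 14.86.
        limsup_n integral(f_n) = 14.86.
Step 4: Fatou's lemma: integral(liminf_n f_n) <= liminf_n integral(f_n) = 14.79.
        So the integral of the pointwise liminf is at most 14.79.


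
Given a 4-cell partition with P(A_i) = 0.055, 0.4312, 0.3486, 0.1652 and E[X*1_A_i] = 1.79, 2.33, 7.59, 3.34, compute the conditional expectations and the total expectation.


For each cell A_i: E[X|A_i] = E[X*1_A_i] / P(A_i)
Step 1: E[X|A_1] = 1.79 / 0.055 = 32.545455
Step 2: E[X|A_2] = 2.33 / 0.4312 = 5.403525
Step 3: E[X|A_3] = 7.59 / 0.3486 = 21.772806
Step 4: E[X|A_4] = 3.34 / 0.1652 = 20.217918
Verification: E[X] = sum E[X*1_A_i] = 1.79 + 2.33 + 7.59 + 3.34 = 15.05


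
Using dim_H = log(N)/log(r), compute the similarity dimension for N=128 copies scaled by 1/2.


For a self-similar set with N copies scaled by 1/r:
dim_H = log(N)/log(r) = log(128)/log(2)
= 4.85203/0.693147
= 7


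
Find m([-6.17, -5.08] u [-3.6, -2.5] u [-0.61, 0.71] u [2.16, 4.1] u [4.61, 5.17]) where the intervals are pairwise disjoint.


For pairwise disjoint intervals, m(union) = sum of lengths.
= (-5.08 - -6.17) + (-2.5 - -3.6) + (0.71 - -0.61) + (4.1 - 2.16) + (5.17 - 4.61)
= 1.09 + 1.1 + 1.32 + 1.94 + 0.56
= 6.01


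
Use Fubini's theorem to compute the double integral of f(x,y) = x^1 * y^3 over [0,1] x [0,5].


By Fubini's theorem, the double integral factors as a product of single integrals:
Step 1: integral_0^1 x^1 dx = [x^2/2] from 0 to 1
     = 1^2/2 = 0.5
Step 2: integral_0^5 y^3 dy = [y^4/4] from 0 to 5
     = 5^4/4 = 156.25
Step 3: Double integral = 0.5 * 156.25 = 78.125


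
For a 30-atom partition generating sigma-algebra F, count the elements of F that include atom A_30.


Each element of F is a union of some subset S of the 30 atoms.
The element contains A_30 iff A_30 is in S.
So we count subsets S of {A_1,...,A_30} with A_30 in S: choose freely among the other 29 atoms.
Count = 2^(30-1) = 2^29 = 536870912.


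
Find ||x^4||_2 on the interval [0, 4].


Step 1: ||f||_2 = (integral_0^4 |x^4|^2 dx)^(1/2)
     = (integral_0^4 x^8 dx)^(1/2)
Step 2: integral_0^4 x^8 dx = [x^9/(9)] from 0 to 4 = 4^9/9
     = 262144/9 = 29127.111111
Step 3: ||f||_2 = (29127.111111)^(1/2) = 170.666667


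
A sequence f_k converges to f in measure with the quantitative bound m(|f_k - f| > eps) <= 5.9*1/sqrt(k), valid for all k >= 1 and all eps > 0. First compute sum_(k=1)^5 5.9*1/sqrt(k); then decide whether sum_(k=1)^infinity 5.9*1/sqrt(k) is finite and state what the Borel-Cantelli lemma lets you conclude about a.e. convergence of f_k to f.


Step 1: List the terms 5.9*1/sqrt(k) for k = 1 to 5:
  k=1: 5.9
  k=2: 4.17193
  k=3: 3.406367
  k=4: 2.95
  k=5: 2.63856
Step 2: Partial sum = 5.9 + 4.17193 + 3.406367 + 2.95 + 2.63856
     = 19.066857
Step 3: The full series sum_(k>=1) 5.9*1/sqrt(k) diverges (p-series with p = 1/2 <= 1; a nonzero constant multiple of a divergent series diverges).
Step 4: The (first) Borel-Cantelli lemma requires a summable sequence of measures, so it does not apply here;
        from this bound alone no conclusion about a.e. convergence can be drawn (convergence in measure still
        gives an a.e.-convergent subsequence, but not a.e. convergence of the whole sequence).
Conclusion: series diverges; Borel-Cantelli is inconclusive about a.e. convergence of f_k.


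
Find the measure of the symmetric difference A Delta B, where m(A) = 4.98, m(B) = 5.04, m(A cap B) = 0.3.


m(A Delta B) = m(A) + m(B) - 2*m(A n B)
= 4.98 + 5.04 - 2*0.3
= 4.98 + 5.04 - 0.6
= 9.42


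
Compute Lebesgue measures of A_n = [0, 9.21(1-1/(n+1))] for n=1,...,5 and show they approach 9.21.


By continuity of measure from below: if A_n increases to A, then m(A_n) -> m(A).
Here A = [0, 9.21], so m(A) = 9.21
Step 1: a_1 = 9.21*(1 - 1/2) = 4.605, m(A_1) = 4.605
Step 2: a_2 = 9.21*(1 - 1/3) = 6.14, m(A_2) = 6.14
Step 3: a_3 = 9.21*(1 - 1/4) = 6.9075, m(A_3) = 6.9075
Step 4: a_4 = 9.21*(1 - 1/5) = 7.368, m(A_4) = 7.368
Step 5: a_5 = 9.21*(1 - 1/6) = 7.675, m(A_5) = 7.675
Limit: m(A_n) -> m([0,9.21]) = 9.21


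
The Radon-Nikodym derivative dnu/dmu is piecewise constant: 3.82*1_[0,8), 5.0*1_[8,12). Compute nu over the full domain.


Integrate each piece of the Radon-Nikodym derivative:
Step 1: integral_0^8 3.82 dx = 3.82*(8-0) = 3.82*8 = 30.56
Step 2: integral_8^12 5.0 dx = 5.0*(12-8) = 5.0*4 = 20
Total: 30.56 + 20 = 50.56


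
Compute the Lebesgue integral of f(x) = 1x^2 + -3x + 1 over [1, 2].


The Lebesgue integral of a Riemann-integrable function agrees with the Riemann integral.
Antiderivative F(x) = (1/3)x^3 + (-3/2)x^2 + 1x
F(2) = (1/3)*2^3 + (-3/2)*2^2 + 1*2
     = (1/3)*8 + (-3/2)*4 + 1*2
     = 2.666667 + -6 + 2
     = -1.333333
F(1) = -0.166667
Integral = F(2) - F(1) = -1.333333 - -0.166667 = -1.166667


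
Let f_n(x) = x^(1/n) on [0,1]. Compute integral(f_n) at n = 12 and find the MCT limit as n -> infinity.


At n = 12: f_12(x) = x^(1/12).
Step 1: integral(x^(1/12), 0, 1) = [x^(1/12+1) / (1/12+1)] from 0 to 1
     = 1 / (1/12 + 1) = 1 / ((12+1)/12) = 12/(12+1)
     = 12/13 = 0.923077
Step 2: As n -> infinity, f_n(x) = x^(1/n) -> 1 for x in (0,1], and f_n is increasing in n.
By MCT, lim_n integral(f_n) = integral(lim_n f_n) = integral(1, 0, 1) = 1.
Step 3: Verify convergence: 12/13 = 0.923077 -> 1


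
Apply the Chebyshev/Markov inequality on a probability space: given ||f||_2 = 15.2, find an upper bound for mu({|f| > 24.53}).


Chebyshev/Markov inequality: mu(|f| > eps) <= (||f||_p / eps)^p
Step 1: ||f||_2 / eps = 15.2 / 24.53 = 0.619649
Step 2: Raise to power p = 2:
  (0.619649)^2 = 0.383965
Step 3: Therefore mu(|f| > 24.53) <= 0.383965
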